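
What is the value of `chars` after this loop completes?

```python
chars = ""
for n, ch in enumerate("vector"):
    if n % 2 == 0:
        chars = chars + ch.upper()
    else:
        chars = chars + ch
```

Uppercase even positions in 'vector'
`chars` takes the values: "" → "V" → "Ve" → "VeC" → "VeCt" → "VeCtO" → "VeCtOr"

Answer: "VeCtOr"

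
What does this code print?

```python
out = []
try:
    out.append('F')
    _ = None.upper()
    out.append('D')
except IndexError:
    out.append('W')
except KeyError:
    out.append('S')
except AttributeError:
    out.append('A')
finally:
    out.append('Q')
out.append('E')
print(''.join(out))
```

Execution trace: 'F' (try body) → 'A' (except AttributeError) → 'Q' (finally) → 'E' (after the try/except). Output: FAQE

Answer: FAQE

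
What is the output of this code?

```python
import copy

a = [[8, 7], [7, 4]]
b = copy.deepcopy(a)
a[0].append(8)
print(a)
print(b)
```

Key concept: deep copy is fully independent.
Step by step:
`a = [[8, 7], [7, 4]]` → a = [[8, 7], [7, 4]]
`b = copy.deepcopy(a)` → b = [[8, 7], [7, 4]]
`a[0].append(8)` → a = [[8, 7, 8], [7, 4]]
`print(a)` → prints [[8, 7, 8], [7, 4]]
`print(b)` → prints [[8, 7], [7, 4]]

Answer:
[[8, 7, 8], [7, 4]]
[[8, 7], [7, 4]]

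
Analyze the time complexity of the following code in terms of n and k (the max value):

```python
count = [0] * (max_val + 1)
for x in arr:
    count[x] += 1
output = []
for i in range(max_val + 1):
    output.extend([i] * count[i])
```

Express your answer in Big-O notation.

This is Counting sort (k = max value). Time complexity: O(n + k).

Answer: O(n + k)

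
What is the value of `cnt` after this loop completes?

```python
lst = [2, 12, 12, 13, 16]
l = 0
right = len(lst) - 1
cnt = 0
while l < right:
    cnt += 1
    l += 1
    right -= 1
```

Iterations until pointers meet (list length 5)
`cnt` takes the values: 0 → 1 → 2

Answer: 2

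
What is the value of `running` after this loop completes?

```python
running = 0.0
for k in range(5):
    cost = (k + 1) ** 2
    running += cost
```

Sum of squared losses 1² + 2² + ... + 5²
`running` takes the values: 0.0 → 1.0 → 5.0 → 14.0 → 30.0 → 55.0

Answer: 55.0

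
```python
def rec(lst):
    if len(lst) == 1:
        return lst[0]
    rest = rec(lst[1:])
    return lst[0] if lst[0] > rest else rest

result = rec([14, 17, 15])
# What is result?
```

Recursive max over [14, 17, 15] = 17

Answer: 17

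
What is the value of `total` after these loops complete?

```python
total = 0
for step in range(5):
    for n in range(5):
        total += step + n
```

Sum of all step+n for step,n in 5x5
`total` takes the values: 0 → 1 → 3 → 6 → 10 → 11 → 13 → 16 → 20 → 25 → 27 → 30 → 34 → 39 → 45 → 48 → 52 → 57 → 63 → 70 → 74 → 79 → 85 → 92 → 100

Answer: 100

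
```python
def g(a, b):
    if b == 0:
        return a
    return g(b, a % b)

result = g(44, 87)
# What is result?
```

g(44, 87) -> g(87, 44) -> g(44, 43) -> g(43, 1) -> g(1, 0) -> 1

Answer: 1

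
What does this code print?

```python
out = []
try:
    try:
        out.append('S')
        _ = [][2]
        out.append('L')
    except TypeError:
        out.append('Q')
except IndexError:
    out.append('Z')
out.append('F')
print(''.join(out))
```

Execution trace: 'S' (try body) → 'Z' (outer except IndexError) → 'F' (after the try/except). Output: SZF

Answer: SZF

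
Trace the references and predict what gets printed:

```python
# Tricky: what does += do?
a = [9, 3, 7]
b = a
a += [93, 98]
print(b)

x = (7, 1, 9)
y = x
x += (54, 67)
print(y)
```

Key concept: += behavior differs for mutable vs immutable.
Step by step:
`a = [9, 3, 7]` → a = [9, 3, 7]
`b = a` → b = [9, 3, 7] (same object as a)
`a += [93, 98]` → a = [9, 3, 7, 93, 98] (same object as b); b = [9, 3, 7, 93, 98] (same object as a)
`print(b)` → prints [9, 3, 7, 93, 98]
`x = (7, 1, 9)` → x = (7, 1, 9)
`y = x` → y = (7, 1, 9)
`x += (54, 67)` → x = (7, 1, 9, 54, 67)
`print(y)` → prints (7, 1, 9)

Answer:
[9, 3, 7, 93, 98]
(7, 1, 9)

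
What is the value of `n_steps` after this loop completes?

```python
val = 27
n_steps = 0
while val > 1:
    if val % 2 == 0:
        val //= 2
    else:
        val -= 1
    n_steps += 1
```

Steps to reduce 27 to 1
`n_steps` takes the values: 0 → 1 → 2 → 3 → 4 → 5 → 6 → 7

Answer: 7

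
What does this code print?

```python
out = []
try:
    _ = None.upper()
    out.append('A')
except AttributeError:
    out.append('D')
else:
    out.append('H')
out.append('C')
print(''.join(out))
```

Execution trace: 'D' (except AttributeError) → 'C' (after the try/except). Output: DC

Answer: DC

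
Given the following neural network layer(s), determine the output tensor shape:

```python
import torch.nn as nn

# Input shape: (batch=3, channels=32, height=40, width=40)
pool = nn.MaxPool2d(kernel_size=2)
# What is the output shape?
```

Input: (3, 32, 40, 40) -> Output: (3, 32, 20, 20)

Answer: (3, 32, 20, 20)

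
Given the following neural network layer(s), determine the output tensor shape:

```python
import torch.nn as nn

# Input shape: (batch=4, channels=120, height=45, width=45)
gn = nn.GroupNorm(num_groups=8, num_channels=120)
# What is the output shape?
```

Input: (4, 120, 45, 45) -> Output: (4, 120, 45, 45)

Answer: (4, 120, 45, 45)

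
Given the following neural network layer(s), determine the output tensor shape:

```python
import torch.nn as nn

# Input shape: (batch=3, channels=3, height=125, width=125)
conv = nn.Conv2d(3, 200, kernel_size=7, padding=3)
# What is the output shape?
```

Input: (3, 3, 125, 125) -> Output: (3, 200, 125, 125)

Answer: (3, 200, 125, 125)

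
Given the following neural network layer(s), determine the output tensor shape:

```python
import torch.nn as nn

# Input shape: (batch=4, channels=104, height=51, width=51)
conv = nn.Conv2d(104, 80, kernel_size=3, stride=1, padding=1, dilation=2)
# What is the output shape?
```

Input: (4, 104, 51, 51) -> Output: (4, 80, 49, 49)

Answer: (4, 80, 49, 49)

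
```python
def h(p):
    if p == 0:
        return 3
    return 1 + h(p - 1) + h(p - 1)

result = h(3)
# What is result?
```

h(p) = 1 + 2·h(p-1), h(0)=3. Closed form: (3+1)·2^3 - 1 = 31.

Answer: 31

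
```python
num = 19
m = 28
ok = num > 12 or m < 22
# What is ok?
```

Trace:
`num = 19` → num = 19
`m = 28` → m = 28
`ok = num > 12 or m < 22` → ok = True
So ok = True

Answer: True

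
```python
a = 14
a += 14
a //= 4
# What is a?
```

Trace:
`a = 14` → a = 14
`a += 14` → a = 28
`a //= 4` → a = 7
So a = 7

Answer: 7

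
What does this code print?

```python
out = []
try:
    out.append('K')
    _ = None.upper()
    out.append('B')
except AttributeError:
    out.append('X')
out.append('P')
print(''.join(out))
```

Execution trace: 'K' (try body) → 'X' (except AttributeError) → 'P' (after the try/except). Output: KXP

Answer: KXP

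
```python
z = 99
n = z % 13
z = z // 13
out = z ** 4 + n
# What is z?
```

Trace:
`z = 99` → z = 99
`n = z % 13` → n = 8
`z = z // 13` → z = 7
`out = z ** 4 + n` → out = 2409
So z = 7

Answer: 7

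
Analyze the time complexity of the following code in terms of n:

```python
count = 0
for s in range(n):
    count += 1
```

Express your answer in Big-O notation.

Each loop level contributes: n. Multiplying the contributions gives O(n).

Answer: O(n)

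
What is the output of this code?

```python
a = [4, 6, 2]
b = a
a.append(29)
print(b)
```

Key concept: basic list aliasing.
Step by step:
`a = [4, 6, 2]` → a = [4, 6, 2]
`b = a` → b = [4, 6, 2] (same object as a)
`a.append(29)` → a = [4, 6, 2, 29] (same object as b); b = [4, 6, 2, 29] (same object as a)
`print(b)` → prints [4, 6, 2, 29]

Answer: [4, 6, 2, 29]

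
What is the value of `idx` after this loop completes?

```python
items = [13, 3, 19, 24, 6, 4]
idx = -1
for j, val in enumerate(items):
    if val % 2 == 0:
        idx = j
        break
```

First even number index in [13, 3, 19, 24, 6, 4]
`idx` takes the values: -1 → 3

Answer: 3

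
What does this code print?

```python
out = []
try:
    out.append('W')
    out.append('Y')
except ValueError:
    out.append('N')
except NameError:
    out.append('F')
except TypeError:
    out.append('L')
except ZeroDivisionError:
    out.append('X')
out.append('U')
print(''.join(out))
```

Execution trace: 'W' (try body) → 'Y' (try body, no exception) → 'U' (after the try/except). Output: WYU

Answer: WYU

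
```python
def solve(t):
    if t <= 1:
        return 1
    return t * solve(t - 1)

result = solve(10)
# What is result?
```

solve(10) = 10 * 9 * 8 * 7 * 6 * 5 * 4 * 3 * 2 * 1 = 3628800

Answer: 3628800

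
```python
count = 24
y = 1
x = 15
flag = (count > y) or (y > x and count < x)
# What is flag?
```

Trace:
`count = 24` → count = 24
`y = 1` → y = 1
`x = 15` → x = 15
`flag = (count > y) or (y > x and count < x)` → flag = True
So flag = True

Answer: True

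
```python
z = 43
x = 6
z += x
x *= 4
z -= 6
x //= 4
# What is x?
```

Trace:
`z = 43` → z = 43
`x = 6` → x = 6
`z += x` → z = 49
`x *= 4` → x = 24
`z -= 6` → z = 43
`x //= 4` → x = 6
So x = 6

Answer: 6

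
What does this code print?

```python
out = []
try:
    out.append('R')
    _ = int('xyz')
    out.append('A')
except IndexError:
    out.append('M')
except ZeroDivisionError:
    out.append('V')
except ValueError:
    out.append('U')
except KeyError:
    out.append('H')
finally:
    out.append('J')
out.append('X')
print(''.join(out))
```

Execution trace: 'R' (try body) → 'U' (except ValueError) → 'J' (finally) → 'X' (after the try/except). Output: RUJX

Answer: RUJX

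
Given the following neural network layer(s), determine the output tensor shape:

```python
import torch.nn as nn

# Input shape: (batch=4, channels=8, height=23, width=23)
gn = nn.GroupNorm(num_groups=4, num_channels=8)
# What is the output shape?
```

Input: (4, 8, 23, 23) -> Output: (4, 8, 23, 23)

Answer: (4, 8, 23, 23)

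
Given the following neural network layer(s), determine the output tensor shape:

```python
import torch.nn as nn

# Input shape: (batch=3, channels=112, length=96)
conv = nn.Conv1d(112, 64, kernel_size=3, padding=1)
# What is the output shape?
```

Input: (3, 112, 96) -> Output: (3, 64, 96)

Answer: (3, 64, 96)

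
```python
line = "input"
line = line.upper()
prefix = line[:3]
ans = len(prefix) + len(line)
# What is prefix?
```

Trace:
`line = "input"` → line = 'input'
`line = line.upper()` → line = 'INPUT'
`prefix = line[:3]` → prefix = 'INP'
`ans = len(prefix) + len(line)` → ans = 8
So prefix = 'INP'

Answer: 'INP'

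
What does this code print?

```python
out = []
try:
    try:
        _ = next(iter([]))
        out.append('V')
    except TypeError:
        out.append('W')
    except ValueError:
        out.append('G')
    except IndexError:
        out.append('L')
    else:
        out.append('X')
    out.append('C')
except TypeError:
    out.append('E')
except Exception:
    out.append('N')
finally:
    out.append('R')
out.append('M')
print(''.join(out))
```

Execution trace: 'N' (except Exception) → 'R' (finally) → 'M' (after the try/except). Output: NRM

Answer: NRM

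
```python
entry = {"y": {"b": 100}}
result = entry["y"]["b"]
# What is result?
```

Trace:
`entry = {"y": {"b": 100}}` → entry = {'y': {'b': 100}}
`result = entry["y"]["b"]` → result = 100
So result = 100

Answer: 100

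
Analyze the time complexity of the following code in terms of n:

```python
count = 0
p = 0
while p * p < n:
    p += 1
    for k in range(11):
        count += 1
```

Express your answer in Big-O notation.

Each loop level contributes: √n × 1. Multiplying the contributions gives O(√n).

Answer: O(√n)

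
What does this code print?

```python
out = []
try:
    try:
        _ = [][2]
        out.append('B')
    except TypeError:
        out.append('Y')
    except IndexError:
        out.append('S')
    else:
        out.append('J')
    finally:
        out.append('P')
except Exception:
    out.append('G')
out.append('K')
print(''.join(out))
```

Execution trace: 'S' (inner except IndexError) → 'P' (inner finally) → 'K' (after the try/except). Output: SPK

Answer: SPK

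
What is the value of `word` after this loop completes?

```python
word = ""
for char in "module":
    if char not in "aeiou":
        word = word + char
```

Remove vowels from 'module'
`word` takes the values: "" → "m" → "md" → "mdl"

Answer: "mdl"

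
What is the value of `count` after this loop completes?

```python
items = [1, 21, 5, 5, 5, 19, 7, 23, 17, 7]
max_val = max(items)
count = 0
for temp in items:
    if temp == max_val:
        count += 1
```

Count of max value 23 in [1, 21, 5, 5, 5, 19, 7, 23, 17, 7]
`count` takes the values: 0 → 1

Answer: 1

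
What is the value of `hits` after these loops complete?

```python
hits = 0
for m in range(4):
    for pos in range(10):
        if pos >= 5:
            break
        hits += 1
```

Inner breaks at 5, outer runs 4 times
`hits` takes the values: 0 → 1 → 2 → 3 → 4 → 5 → 6 → 7 → 8 → 9 → 10 → 11 → 12 → 13 → 14 → 15 → 16 → 17 → 18 → 19 → 20

Answer: 20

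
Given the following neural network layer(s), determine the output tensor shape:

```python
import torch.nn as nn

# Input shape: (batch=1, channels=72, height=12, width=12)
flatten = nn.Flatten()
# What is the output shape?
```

Input: (1, 72, 12, 12) -> Output: (1, 10368)

Answer: (1, 10368)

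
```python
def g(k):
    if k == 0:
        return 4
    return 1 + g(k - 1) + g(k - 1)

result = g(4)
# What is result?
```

g(k) = 1 + 2·g(k-1), g(0)=4. Closed form: (4+1)·2^4 - 1 = 79.

Answer: 79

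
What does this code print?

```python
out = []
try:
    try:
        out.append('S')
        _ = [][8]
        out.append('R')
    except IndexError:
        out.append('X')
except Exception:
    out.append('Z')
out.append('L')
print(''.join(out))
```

Execution trace: 'S' (inner try body) → 'X' (inner except IndexError) → 'L' (after the try/except). Output: SXL

Answer: SXL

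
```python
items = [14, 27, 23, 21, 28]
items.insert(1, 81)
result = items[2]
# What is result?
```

Trace:
`items = [14, 27, 23, 21, 28]` → items = [14, 27, 23, 21, 28]
`items.insert(1, 81)` → items = [14, 81, 27, 23, 21, 28]
`result = items[2]` → result = 27
So result = 27

Answer: 27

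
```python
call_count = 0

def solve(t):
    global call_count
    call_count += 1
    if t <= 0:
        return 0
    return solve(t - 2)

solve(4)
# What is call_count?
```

Linear recursion stepping by 2: 3 calls from t=4 down to ≤0.

Answer: 3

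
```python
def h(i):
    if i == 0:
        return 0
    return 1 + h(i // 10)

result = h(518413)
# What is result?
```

Count of digits of 518413: 6

Answer: 6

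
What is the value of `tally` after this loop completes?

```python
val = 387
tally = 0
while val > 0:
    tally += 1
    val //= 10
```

Count digits by repeated division by 10
`tally` takes the values: 0 → 1 → 2 → 3

Answer: 3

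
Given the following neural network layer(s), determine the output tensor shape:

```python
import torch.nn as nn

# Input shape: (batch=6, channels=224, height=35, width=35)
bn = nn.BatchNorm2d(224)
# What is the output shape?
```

Input: (6, 224, 35, 35) -> Output: (6, 224, 35, 35)

Answer: (6, 224, 35, 35)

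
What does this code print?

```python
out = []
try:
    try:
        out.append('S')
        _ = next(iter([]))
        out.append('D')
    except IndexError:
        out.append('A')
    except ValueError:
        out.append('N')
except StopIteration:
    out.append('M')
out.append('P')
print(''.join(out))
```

Execution trace: 'S' (inner try body) → 'M' (outer except StopIteration) → 'P' (after the try/except). Output: SMP

Answer: SMP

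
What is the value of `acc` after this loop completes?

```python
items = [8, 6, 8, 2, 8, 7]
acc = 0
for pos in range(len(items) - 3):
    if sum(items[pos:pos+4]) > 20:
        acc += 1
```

Count windows with sum > 20
`acc` takes the values: 0 → 1 → 2 → 3

Answer: 3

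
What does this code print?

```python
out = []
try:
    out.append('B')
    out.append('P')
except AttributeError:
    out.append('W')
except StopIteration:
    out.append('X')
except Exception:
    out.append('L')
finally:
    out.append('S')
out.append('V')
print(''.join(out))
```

Execution trace: 'B' (try body) → 'P' (try body, no exception) → 'S' (finally) → 'V' (after the try/except). Output: BPSV

Answer: BPSV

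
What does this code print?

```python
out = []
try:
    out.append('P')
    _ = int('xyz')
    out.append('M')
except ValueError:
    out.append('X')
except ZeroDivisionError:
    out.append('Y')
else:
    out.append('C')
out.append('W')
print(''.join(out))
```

Execution trace: 'P' (try body) → 'X' (except ValueError) → 'W' (after the try/except). Output: PXW

Answer: PXW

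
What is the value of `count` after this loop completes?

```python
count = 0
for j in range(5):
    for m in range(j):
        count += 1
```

Triangle number: 0+1+2+...+4
`count` takes the values: 0 → 1 → 2 → 3 → 4 → 5 → 6 → 7 → 8 → 9 → 10

Answer: 10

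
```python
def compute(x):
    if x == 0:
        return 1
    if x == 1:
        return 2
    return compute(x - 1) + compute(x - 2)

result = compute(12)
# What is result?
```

Build up from base cases: compute(0)=1, compute(1)=2, compute(2)=3, compute(3)=5, compute(4)=8, compute(5)=13, compute(6)=21, ..., compute(12)=377

Answer: 377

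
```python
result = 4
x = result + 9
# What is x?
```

Trace:
`result = 4` → result = 4
`x = result + 9` → x = 13
So x = 13

Answer: 13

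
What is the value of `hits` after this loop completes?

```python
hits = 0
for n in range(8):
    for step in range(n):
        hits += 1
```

Triangle number: 0+1+2+...+7
`hits` takes the values: 0 → 1 → 2 → 3 → 4 → 5 → 6 → 7 → 8 → 9 → 10 → 11 → 12 → 13 → 14 → 15 → 16 → 17 → 18 → 19 → 20 → 21 → 22 → 23 → 24 → 25 → 26 → 27 → 28

Answer: 28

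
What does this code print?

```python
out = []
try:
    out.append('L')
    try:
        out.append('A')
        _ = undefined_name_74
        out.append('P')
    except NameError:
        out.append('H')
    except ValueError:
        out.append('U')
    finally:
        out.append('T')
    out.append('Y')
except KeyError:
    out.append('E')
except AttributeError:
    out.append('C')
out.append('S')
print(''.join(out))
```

Execution trace: 'L' (try body) → 'A' (inner try body) → 'H' (inner except NameError) → 'T' (inner finally) → 'Y' (try body, no exception) → 'S' (after the try/except). Output: LAHTYS

Answer: LAHTYS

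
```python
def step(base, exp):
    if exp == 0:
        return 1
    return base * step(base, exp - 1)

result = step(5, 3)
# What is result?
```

step(5, 3) = 5 * 5 * 5 = 125

Answer: 125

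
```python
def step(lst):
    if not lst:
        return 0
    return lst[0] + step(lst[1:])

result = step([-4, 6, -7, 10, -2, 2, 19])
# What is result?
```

(-4) + 6 + (-7) + 10 + (-2) + 2 + 19 + 0 = 24

Answer: 24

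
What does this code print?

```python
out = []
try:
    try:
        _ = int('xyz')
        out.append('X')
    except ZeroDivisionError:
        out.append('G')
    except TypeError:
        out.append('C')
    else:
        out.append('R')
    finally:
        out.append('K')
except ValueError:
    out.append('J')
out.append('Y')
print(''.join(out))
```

Execution trace: 'K' (finally) → 'J' (outer except ValueError) → 'Y' (after the try/except). Output: KJY

Answer: KJY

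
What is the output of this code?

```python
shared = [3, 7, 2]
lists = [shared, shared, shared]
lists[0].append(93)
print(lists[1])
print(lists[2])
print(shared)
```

Key concept: list of same reference.
Step by step:
`shared = [3, 7, 2]` → shared = [3, 7, 2]
`lists = [shared, shared, shared]` → lists = [[3, 7, 2], [3, 7, 2], [3, 7, 2]]
`lists[0].append(93)` → shared = [3, 7, 2, 93]; lists = [[3, 7, 2, 93], [3, 7, 2, 93], [3, 7, 2, 93]]
`print(lists[1])` → prints [3, 7, 2, 93]
`print(lists[2])` → prints [3, 7, 2, 93]
`print(shared)` → prints [3, 7, 2, 93]

Answer:
[3, 7, 2, 93]
[3, 7, 2, 93]
[3, 7, 2, 93]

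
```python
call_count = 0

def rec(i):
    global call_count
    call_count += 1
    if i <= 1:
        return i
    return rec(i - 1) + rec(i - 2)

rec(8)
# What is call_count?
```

Calls(i) = 1 + Calls(i-1) + Calls(i-2); Calls(0)=Calls(1)=1. For i=8 this gives 67.

Answer: 67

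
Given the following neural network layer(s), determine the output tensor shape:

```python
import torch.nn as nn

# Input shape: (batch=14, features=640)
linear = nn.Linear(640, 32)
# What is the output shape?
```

Input: (14, 640) -> Output: (14, 32)

Answer: (14, 32)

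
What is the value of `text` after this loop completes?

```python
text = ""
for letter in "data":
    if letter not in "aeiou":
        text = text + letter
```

Remove vowels from 'data'
`text` takes the values: "" → "d" → "dt"

Answer: "dt"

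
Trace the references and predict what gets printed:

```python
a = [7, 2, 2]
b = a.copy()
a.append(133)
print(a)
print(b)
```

Key concept: list.copy() creates independent copy.
Step by step:
`a = [7, 2, 2]` → a = [7, 2, 2]
`b = a.copy()` → b = [7, 2, 2]
`a.append(133)` → a = [7, 2, 2, 133]
`print(a)` → prints [7, 2, 2, 133]
`print(b)` → prints [7, 2, 2]

Answer:
[7, 2, 2, 133]
[7, 2, 2]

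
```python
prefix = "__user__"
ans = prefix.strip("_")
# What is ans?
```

Trace:
`prefix = "__user__"` → prefix = '__user__'
`ans = prefix.strip("_")` → ans = 'user'
So ans = 'user'

Answer: 'user'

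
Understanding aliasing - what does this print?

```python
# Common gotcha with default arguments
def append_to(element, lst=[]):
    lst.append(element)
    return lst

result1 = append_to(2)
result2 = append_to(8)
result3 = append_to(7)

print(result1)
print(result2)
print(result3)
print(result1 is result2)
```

Key concept: mutable default argument gotcha.
Step by step:
`result1 = append_to(2)` → result1 = [2]
`result2 = append_to(8)` → result1 = [2, 8] (same object as result2); result2 = [2, 8] (same object as result1)
`result3 = append_to(7)` → result1 = [2, 8, 7] (same object as result2, result3); result2 = [2, 8, 7] (same object as result1, result3); result3 = [2, 8, 7] (same object as result1, result2)
`print(result1)` → prints [2, 8, 7]
`print(result2)` → prints [2, 8, 7]
`print(result3)` → prints [2, 8, 7]
`print(result1 is result2)` → prints True

Answer:
[2, 8, 7]
[2, 8, 7]
[2, 8, 7]
True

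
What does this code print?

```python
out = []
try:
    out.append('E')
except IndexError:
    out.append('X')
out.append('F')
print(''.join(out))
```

Execution trace: 'E' (try body, no exception) → 'F' (after the try/except). Output: EF

Answer: EF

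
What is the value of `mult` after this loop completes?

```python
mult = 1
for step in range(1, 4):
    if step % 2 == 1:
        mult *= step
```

Product of odd numbers 1 to 3
`mult` takes the values: 1 → 3

Answer: 3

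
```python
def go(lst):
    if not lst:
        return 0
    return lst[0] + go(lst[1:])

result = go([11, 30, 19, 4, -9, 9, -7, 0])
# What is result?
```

11 + 30 + 19 + 4 + (-9) + 9 + (-7) + 0 + 0 = 57

Answer: 57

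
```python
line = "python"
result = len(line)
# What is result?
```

Trace:
`line = "python"` → line = 'python'
`result = len(line)` → result = 6
So result = 6

Answer: 6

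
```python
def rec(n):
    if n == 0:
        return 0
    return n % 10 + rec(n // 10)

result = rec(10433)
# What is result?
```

Sum of digits of 10433: 3 + 3 + 4 + 0 + 1 = 11

Answer: 11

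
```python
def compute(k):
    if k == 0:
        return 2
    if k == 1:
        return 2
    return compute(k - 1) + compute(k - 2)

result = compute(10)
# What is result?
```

Build up from base cases: compute(0)=2, compute(1)=2, compute(2)=4, compute(3)=6, compute(4)=10, compute(5)=16, compute(6)=26, ..., compute(10)=178

Answer: 178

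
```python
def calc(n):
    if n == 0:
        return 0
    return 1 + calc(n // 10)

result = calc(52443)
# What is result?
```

Count of digits of 52443: 5

Answer: 5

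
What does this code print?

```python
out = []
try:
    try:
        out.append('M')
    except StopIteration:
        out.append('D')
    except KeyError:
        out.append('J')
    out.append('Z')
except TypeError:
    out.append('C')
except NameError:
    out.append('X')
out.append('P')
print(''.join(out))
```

Execution trace: 'M' (inner try body, no exception) → 'Z' (try body, no exception) → 'P' (after the try/except). Output: MZP

Answer: MZP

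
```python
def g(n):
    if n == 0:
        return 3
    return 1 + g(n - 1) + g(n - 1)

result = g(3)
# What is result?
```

g(n) = 1 + 2·g(n-1), g(0)=3. Closed form: (3+1)·2^3 - 1 = 31.

Answer: 31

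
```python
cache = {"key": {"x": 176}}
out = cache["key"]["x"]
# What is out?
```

Trace:
`cache = {"key": {"x": 176}}` → cache = {'key': {'x': 176}}
`out = cache["key"]["x"]` → out = 176
So out = 176

Answer: 176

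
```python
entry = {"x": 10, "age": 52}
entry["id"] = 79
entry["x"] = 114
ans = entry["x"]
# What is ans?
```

Trace:
`entry = {"x": 10, "age": 52}` → entry = {'x': 10, 'age': 52}
`entry["id"] = 79` → entry = {'x': 10, 'age': 52, 'id': 79}
`entry["x"] = 114` → entry = {'x': 114, 'age': 52, 'id': 79}
`ans = entry["x"]` → ans = 114
So ans = 114

Answer: 114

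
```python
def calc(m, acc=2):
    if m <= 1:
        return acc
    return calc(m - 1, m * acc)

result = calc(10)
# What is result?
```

Accumulator trace (n, acc): (10, 2) -> (9, 20) -> (8, 180) -> (7, 1440) -> (6, 10080) -> (5, 60480) -> (4, 302400) -> (3, 1209600) -> (2, 3628800) -> (1, 7257600) -> return 7257600

Answer: 7257600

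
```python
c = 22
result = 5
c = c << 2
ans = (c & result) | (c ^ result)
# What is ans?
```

Trace:
`c = 22` → c = 22
`result = 5` → result = 5
`c = c << 2` → c = 88
`ans = (c & result) | (c ^ result)` → ans = 93
So ans = 93

Answer: 93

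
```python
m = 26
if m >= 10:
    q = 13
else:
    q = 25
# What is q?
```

Trace:
`m = 26` → m = 26
`if m >= 10: ...` → m >= 10 is True → q = 13
So q = 13

Answer: 13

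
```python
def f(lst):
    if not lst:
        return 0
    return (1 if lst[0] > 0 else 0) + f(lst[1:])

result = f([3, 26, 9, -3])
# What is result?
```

Count of positive elements in [3, 26, 9, -3] = 3

Answer: 3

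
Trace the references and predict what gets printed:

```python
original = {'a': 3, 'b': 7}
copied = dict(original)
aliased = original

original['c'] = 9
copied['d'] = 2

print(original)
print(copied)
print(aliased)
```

Key concept: dict() creates copy, assignment creates alias.
Step by step:
`original = {'a': 3, 'b': 7}` → original = {'a': 3, 'b': 7}
`copied = dict(original)` → copied = {'a': 3, 'b': 7}
`aliased = original` → aliased = {'a': 3, 'b': 7} (same object as original)
`original['c'] = 9` → original = {'a': 3, 'b': 7, 'c': 9} (same object as aliased); aliased = {'a': 3, 'b': 7, 'c': 9} (same object as original)
`copied['d'] = 2` → copied = {'a': 3, 'b': 7, 'd': 2}
`print(original)` → prints {'a': 3, 'b': 7, 'c': 9}
`print(copied)` → prints {'a': 3, 'b': 7, 'd': 2}
`print(aliased)` → prints {'a': 3, 'b': 7, 'c': 9}

Answer:
{'a': 3, 'b': 7, 'c': 9}
{'a': 3, 'b': 7, 'd': 2}
{'a': 3, 'b': 7, 'c': 9}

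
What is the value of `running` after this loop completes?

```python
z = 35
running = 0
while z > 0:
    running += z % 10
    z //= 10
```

Sum digits of 35
`running` takes the values: 0 → 5 → 8

Answer: 8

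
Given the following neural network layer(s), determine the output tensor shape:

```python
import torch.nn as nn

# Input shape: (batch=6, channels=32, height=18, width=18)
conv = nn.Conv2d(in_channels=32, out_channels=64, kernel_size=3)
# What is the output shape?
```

Input: (6, 32, 18, 18) -> Output: (6, 64, 16, 16)

Answer: (6, 64, 16, 16)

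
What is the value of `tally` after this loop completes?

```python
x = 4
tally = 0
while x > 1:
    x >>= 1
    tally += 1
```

Count right shifts until 1
`tally` takes the values: 0 → 1 → 2

Answer: 2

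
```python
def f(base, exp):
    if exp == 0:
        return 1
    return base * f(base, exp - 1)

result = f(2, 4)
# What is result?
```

f(2, 4) = 2 * 2 * 2 * 2 = 16

Answer: 16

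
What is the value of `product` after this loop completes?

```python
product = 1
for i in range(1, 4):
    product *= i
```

3! = 6
`product` takes the values: 1 → 2 → 6

Answer: 6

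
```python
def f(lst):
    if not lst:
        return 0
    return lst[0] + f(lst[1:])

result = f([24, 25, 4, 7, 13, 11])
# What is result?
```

24 + 25 + 4 + 7 + 13 + 11 + 0 = 84

Answer: 84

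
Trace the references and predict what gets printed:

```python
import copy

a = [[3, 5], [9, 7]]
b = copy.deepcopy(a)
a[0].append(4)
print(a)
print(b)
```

Key concept: deep copy is fully independent.
Step by step:
`a = [[3, 5], [9, 7]]` → a = [[3, 5], [9, 7]]
`b = copy.deepcopy(a)` → b = [[3, 5], [9, 7]]
`a[0].append(4)` → a = [[3, 5, 4], [9, 7]]
`print(a)` → prints [[3, 5, 4], [9, 7]]
`print(b)` → prints [[3, 5], [9, 7]]

Answer:
[[3, 5, 4], [9, 7]]
[[3, 5], [9, 7]]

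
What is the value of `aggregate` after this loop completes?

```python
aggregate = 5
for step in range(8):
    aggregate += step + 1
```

Start at 5, add 1 to 8 = 41
`aggregate` takes the values: 5 → 6 → 8 → 11 → 15 → 20 → 26 → 33 → 41

Answer: 41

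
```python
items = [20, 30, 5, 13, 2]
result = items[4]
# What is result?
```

Trace:
`items = [20, 30, 5, 13, 2]` → items = [20, 30, 5, 13, 2]
`result = items[4]` → result = 2
So result = 2

Answer: 2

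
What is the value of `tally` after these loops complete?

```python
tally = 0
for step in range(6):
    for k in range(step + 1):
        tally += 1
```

Triangle: 1 + 2 + ... + 6
`tally` takes the values: 0 → 1 → 2 → 3 → 4 → 5 → 6 → 7 → 8 → 9 → 10 → 11 → 12 → 13 → 14 → 15 → 16 → 17 → 18 → 19 → 20 → 21

Answer: 21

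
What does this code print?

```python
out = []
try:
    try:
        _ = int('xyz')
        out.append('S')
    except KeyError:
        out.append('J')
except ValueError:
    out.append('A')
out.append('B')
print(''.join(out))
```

Execution trace: 'A' (outer except ValueError) → 'B' (after the try/except). Output: AB

Answer: AB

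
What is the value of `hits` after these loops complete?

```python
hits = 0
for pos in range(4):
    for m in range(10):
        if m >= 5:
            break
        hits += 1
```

Inner breaks at 5, outer runs 4 times
`hits` takes the values: 0 → 1 → 2 → 3 → 4 → 5 → 6 → 7 → 8 → 9 → 10 → 11 → 12 → 13 → 14 → 15 → 16 → 17 → 18 → 19 → 20

Answer: 20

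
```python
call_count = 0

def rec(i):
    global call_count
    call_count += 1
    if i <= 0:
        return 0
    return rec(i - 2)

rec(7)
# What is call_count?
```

Linear recursion stepping by 2: 5 calls from i=7 down to ≤0.

Answer: 5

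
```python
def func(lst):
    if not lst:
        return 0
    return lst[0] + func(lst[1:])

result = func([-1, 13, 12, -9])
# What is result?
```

(-1) + 13 + 12 + (-9) + 0 = 15

Answer: 15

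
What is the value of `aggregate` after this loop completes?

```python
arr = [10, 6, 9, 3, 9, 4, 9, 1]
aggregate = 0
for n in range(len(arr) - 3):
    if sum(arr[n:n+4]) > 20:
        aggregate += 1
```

Count windows with sum > 20
`aggregate` takes the values: 0 → 1 → 2 → 3 → 4 → 5

Answer: 5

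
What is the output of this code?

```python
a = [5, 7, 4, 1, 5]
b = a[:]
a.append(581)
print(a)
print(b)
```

Key concept: slice [:] creates copy.
Step by step:
`a = [5, 7, 4, 1, 5]` → a = [5, 7, 4, 1, 5]
`b = a[:]` → b = [5, 7, 4, 1, 5]
`a.append(581)` → a = [5, 7, 4, 1, 5, 581]
`print(a)` → prints [5, 7, 4, 1, 5, 581]
`print(b)` → prints [5, 7, 4, 1, 5]

Answer:
[5, 7, 4, 1, 5, 581]
[5, 7, 4, 1, 5]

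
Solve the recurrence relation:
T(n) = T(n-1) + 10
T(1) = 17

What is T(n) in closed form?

Unrolling: T(n) = T(1) + 10·(n-1) = 17 + 10(n-1) = 10n + 7.

Answer: T(n) = 10n + 7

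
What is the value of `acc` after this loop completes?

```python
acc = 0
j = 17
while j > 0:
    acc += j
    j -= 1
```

Sum 17 down to 1
`acc` takes the values: 0 → 17 → 33 → 48 → 62 → 75 → 87 → 98 → 108 → 117 → 125 → 132 → 138 → 143 → 147 → 150 → 152 → 153

Answer: 153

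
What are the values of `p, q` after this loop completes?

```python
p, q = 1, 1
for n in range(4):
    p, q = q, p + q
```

Fibonacci: after 4 iterations
`p, q` takes the values: (1, 1) → (1, 2) → (2, 3) → (3, 5) → (5, 8)

Answer: 5, 8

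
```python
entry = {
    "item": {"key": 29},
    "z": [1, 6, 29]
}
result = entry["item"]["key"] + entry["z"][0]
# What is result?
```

Trace:
`entry = { ...` → entry = {'item': {'key': 29}, 'z': [1, 6, 29]}
`result = entry["item"]["key"] + entry["z"][0]` → result = 30
So result = 30

Answer: 30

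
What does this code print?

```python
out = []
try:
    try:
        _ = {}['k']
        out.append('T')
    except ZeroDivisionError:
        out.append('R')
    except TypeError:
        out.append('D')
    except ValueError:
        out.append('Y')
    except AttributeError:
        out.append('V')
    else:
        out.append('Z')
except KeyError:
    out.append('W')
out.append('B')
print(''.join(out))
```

Execution trace: 'W' (outer except KeyError) → 'B' (after the try/except). Output: WB

Answer: WB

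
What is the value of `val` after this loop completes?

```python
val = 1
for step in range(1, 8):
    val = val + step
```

Start at 1, add 1 through 7
`val` takes the values: 1 → 2 → 4 → 7 → 11 → 16 → 22 → 29

Answer: 29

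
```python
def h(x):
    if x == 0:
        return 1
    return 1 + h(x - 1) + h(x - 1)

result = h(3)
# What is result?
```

h(x) = 1 + 2·h(x-1), h(0)=1. Closed form: (1+1)·2^3 - 1 = 15.

Answer: 15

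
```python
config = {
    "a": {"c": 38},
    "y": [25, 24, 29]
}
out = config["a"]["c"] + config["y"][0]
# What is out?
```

Trace:
`config = { ...` → config = {'a': {'c': 38}, 'y': [25, 24, 29]}
`out = config["a"]["c"] + config["y"][0]` → out = 63
So out = 63

Answer: 63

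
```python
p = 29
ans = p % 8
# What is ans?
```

Trace:
`p = 29` → p = 29
`ans = p % 8` → ans = 5
So ans = 5

Answer: 5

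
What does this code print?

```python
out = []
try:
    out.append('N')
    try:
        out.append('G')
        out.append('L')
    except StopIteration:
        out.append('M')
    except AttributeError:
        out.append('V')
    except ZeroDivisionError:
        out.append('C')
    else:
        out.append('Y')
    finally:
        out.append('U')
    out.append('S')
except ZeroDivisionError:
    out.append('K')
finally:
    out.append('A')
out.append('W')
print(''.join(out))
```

Execution trace: 'N' (try body) → 'G' (inner try body) → 'L' (inner try body, no exception) → 'Y' (inner else) → 'U' (inner finally) → 'S' (try body, no exception) → 'A' (finally) → 'W' (after the try/except). Output: NGLYUSAW

Answer: NGLYUSAW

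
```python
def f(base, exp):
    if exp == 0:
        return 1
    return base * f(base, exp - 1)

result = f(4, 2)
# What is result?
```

f(4, 2) = 4 * 4 = 16

Answer: 16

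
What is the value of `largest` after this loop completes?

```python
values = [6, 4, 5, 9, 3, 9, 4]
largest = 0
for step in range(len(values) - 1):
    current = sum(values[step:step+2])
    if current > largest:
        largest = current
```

Max sum of 2-element window in [6, 4, 5, 9, 3, 9, 4]
`largest` takes the values: 0 → 10 → 14

Answer: 14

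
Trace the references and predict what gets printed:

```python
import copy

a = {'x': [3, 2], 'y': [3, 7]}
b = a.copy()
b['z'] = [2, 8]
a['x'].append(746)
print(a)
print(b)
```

Key concept: shallow copy of dict with mutable values.
Step by step:
`a = {'x': [3, 2], 'y': [3, 7]}` → a = {'x': [3, 2], 'y': [3, 7]}
`b = a.copy()` → b = {'x': [3, 2], 'y': [3, 7]}
`b['z'] = [2, 8]` → b = {'x': [3, 2], 'y': [3, 7], 'z': [2, 8]}
`a['x'].append(746)` → a = {'x': [3, 2, 746], 'y': [3, 7]}; b = {'x': [3, 2, 746], 'y': [3, 7], 'z': [2, 8]}
`print(a)` → prints {'x': [3, 2, 746], 'y': [3, 7]}
`print(b)` → prints {'x': [3, 2, 746], 'y': [3, 7], 'z': [2, 8]}

Answer:
{'x': [3, 2, 746], 'y': [3, 7]}
{'x': [3, 2, 746], 'y': [3, 7], 'z': [2, 8]}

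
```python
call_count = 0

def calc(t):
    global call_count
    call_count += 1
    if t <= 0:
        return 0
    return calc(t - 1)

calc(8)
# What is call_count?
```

Linear recursion stepping by 1: 9 calls from t=8 down to ≤0.

Answer: 9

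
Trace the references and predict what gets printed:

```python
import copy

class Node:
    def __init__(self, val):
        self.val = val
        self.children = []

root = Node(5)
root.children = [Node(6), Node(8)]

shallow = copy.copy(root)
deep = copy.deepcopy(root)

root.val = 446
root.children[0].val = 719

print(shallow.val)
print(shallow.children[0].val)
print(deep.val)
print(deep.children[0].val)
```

Key concept: deep copy with custom objects.
Step by step:
`root = Node(5)` → root = Node(val=5, children=[])
`root.children = [Node(6), Node(8)]` → root = Node(val=5, children=[Node(val=6, children=[]), Node(val=8, children=[])])
`shallow = copy.copy(root)` → shallow = Node(val=5, children=[Node(val=6, children=[]), Node(val=8, children=[])])
`deep = copy.deepcopy(root)` → deep = Node(val=5, children=[Node(val=6, children=[]), Node(val=8, children=[])])
`root.val = 446` → root = Node(val=446, children=[Node(val=6, children=[]), Node(val=8, children=[])])
`root.children[0].val = 719` → root = Node(val=446, children=[Node(val=719, children=[]), Node(val=8, children=[])]); shallow = Node(val=5, children=[Node(val=719, children=[]), Node(val=8, children=[])])
`print(shallow.val)` → prints 5
`print(shallow.children[0].val)` → prints 719
`print(deep.val)` → prints 5
`print(deep.children[0].val)` → prints 6

Answer:
5
719
5
6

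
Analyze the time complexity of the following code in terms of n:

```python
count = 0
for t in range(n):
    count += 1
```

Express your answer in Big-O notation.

Each loop level contributes: n. Multiplying the contributions gives O(n).

Answer: O(n)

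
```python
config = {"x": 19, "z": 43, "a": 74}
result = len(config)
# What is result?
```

Trace:
`config = {"x": 19, "z": 43, "a": 74}` → config = {'x': 19, 'z': 43, 'a': 74}
`result = len(config)` → result = 3
So result = 3

Answer: 3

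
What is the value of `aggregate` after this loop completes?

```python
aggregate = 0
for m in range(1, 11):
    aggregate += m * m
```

Sum of squares 1² to 10² = 385
`aggregate` takes the values: 0 → 1 → 5 → 14 → 30 → 55 → 91 → 140 → 204 → 285 → 385

Answer: 385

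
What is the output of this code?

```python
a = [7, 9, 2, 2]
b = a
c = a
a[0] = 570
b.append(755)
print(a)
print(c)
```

Key concept: multiple aliases.
Step by step:
`a = [7, 9, 2, 2]` → a = [7, 9, 2, 2]
`b = a` → b = [7, 9, 2, 2] (same object as a)
`c = a` → c = [7, 9, 2, 2] (same object as a, b)
`a[0] = 570` → a = [570, 9, 2, 2] (same object as b, c); b = [570, 9, 2, 2] (same object as a, c); c = [570, 9, 2, 2] (same object as a, b)
`b.append(755)` → a = [570, 9, 2, 2, 755] (same object as b, c); b = [570, 9, 2, 2, 755] (same object as a, c); c = [570, 9, 2, 2, 755] (same object as a, b)
`print(a)` → prints [570, 9, 2, 2, 755]
`print(c)` → prints [570, 9, 2, 2, 755]

Answer:
[570, 9, 2, 2, 755]
[570, 9, 2, 2, 755]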